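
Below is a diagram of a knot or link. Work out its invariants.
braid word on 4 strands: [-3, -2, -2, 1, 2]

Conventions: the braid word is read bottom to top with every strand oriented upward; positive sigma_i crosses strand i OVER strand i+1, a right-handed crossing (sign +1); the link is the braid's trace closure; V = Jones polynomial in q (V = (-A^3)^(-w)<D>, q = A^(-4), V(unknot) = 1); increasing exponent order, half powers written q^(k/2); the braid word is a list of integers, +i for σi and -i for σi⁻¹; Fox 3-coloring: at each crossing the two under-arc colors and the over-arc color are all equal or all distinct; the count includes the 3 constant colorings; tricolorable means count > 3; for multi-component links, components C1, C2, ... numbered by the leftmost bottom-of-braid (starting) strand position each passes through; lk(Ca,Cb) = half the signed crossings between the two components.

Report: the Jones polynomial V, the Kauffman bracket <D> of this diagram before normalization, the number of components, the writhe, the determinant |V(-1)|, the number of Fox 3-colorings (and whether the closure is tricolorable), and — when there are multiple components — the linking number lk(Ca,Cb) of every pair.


V(q) = 1
bracket: -A^-3, w = -1
1 component, writhe -1, over 5 crossings
det 1, colorings 3 of 3^5 — not tricolorable
observation: w = -1 (over 5 crossings) is diagram-only; (-A^3)^(1) removes it from V


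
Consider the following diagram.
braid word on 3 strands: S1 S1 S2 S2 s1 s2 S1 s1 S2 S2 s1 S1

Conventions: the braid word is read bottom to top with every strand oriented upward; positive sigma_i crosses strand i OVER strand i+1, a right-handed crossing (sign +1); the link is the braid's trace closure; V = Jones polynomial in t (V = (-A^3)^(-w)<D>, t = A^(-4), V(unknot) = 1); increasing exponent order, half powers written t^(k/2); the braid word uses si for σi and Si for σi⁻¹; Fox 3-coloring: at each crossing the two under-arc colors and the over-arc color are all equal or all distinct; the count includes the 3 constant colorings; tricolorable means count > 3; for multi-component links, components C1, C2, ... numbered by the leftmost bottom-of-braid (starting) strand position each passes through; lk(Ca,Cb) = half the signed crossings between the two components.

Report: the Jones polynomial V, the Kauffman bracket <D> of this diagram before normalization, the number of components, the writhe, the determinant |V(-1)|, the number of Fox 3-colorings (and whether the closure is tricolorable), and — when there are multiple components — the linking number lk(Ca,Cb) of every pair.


Jones polynomial: V(t) = -t^-6 + t^-5 - t^-4 + 2t^-3 - t^-2 + t^-1
<D> = A^-8 - A^-4 + 2 - A^4 + A^8 - A^12; writhe -4
components 1, writhe -4 (12 crossings)
3-colorings: 3 of 3^12, det 7 — not tricolorable
note: free reduction leaves σ1⁻¹ σ1⁻¹ σ2⁻¹ σ2⁻¹ σ1 σ2⁻¹ of the original 12 letters


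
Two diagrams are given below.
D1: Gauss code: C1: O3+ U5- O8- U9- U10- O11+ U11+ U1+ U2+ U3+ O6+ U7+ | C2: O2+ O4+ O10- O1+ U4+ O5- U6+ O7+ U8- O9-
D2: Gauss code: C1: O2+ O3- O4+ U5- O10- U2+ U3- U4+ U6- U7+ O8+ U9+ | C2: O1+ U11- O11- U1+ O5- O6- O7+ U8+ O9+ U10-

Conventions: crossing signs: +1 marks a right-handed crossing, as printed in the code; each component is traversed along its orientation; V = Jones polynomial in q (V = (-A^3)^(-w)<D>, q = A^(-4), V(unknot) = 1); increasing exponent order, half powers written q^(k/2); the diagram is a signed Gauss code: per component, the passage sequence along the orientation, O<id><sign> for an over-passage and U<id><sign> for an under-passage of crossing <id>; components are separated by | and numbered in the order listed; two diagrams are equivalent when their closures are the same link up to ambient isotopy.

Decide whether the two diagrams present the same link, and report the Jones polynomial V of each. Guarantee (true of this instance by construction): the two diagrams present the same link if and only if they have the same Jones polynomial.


same link: yes
V(D1) = -q^(-3/2) + q^(-1/2) - 2q^(1/2) + q^(3/2) - 2q^(5/2) + q^(7/2)  [11 crossings, <D> = -A^-5 + 2A^-1 - A^3 + 2A^7 - A^11 + A^15, w = +3]
D2 (bracket -A^-11 + 2A^-7 - A^-3 + 2A - A^5 + A^9; 11 crossings at w = +1): V = -q^(-3/2) + q^(-1/2) - 2q^(1/2) + q^(3/2) - 2q^(5/2) + q^(7/2)
note: all 2 diagrams share one V(q), hence one class


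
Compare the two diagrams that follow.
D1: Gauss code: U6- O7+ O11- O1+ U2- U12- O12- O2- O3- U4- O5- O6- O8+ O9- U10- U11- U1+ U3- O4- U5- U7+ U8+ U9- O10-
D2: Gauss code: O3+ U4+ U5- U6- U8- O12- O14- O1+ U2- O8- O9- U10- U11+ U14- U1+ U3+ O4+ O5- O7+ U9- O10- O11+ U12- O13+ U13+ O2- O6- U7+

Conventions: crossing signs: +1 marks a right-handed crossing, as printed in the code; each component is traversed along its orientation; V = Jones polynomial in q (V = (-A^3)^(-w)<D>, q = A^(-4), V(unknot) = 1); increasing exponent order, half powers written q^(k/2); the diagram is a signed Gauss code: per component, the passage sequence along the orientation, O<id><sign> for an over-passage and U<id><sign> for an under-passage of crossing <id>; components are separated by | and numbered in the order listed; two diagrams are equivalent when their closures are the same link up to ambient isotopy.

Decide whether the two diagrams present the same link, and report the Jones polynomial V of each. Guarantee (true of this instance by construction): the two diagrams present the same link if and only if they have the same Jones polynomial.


equivalent: no
V(D1) = -q^-6 + q^-5 - q^-4 + 2q^-3 - q^-2 + q^-1  (w -6, c 12, <D> = A^-14 - A^-10 + 2A^-6 - A^-2 + A^2 - A^6)
V(D2) = q^-5 - 2q^-4 + 2q^-3 - 2q^-2 + 2q^-1 - 1 + q  (w -2, c 14, <D> = A^-10 - A^-6 + 2A^-2 - 2A^2 + 2A^6 - 2A^10 + A^14)
why: comparing 2 Jones polynomials yields 2 groups


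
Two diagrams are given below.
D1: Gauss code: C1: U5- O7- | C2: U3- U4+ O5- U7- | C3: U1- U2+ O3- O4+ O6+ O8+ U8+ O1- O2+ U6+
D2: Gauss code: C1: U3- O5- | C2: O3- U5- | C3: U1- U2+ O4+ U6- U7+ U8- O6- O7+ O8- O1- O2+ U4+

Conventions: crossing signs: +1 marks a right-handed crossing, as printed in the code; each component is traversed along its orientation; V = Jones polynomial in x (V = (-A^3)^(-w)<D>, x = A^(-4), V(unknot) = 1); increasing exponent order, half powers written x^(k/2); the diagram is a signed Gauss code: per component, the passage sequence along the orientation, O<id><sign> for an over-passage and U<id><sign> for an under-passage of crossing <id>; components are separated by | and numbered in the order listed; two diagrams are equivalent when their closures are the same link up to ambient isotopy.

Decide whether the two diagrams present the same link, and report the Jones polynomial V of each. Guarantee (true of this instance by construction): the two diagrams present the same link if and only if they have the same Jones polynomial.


same link: yes
V(D1) = x^-3 + x^-2 + x^-1 + 1  [8 crossings, <D> = 1 + A^4 + A^8 + A^12, w = 0]
V(D2) = x^-3 + x^-2 + x^-1 + 1  [8 crossings, <D> = A^-6 + A^-2 + A^2 + A^6, w = -2]
insight: from 8 to 8 crossings by R-moves: one link, two diagrams


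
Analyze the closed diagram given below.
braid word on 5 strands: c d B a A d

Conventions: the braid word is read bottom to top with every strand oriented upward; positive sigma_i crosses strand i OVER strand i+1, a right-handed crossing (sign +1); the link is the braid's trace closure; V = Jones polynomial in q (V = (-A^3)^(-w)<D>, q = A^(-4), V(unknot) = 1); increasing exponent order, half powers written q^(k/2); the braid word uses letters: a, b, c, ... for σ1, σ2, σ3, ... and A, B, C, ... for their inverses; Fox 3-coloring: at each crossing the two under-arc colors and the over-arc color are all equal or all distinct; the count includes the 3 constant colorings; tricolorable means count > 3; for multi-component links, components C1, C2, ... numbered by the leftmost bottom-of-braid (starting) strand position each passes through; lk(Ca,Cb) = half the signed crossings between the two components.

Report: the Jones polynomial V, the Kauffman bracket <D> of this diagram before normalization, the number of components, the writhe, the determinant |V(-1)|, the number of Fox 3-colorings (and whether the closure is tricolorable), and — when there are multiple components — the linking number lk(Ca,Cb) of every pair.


V = 1 + q + q^2 + q^3
<D> = A^-6 + A^-2 + A^2 + A^6 (w = +2)
3 components over 6 crossings, w = +2
lk(C1,C2): 0
lk(C1,C3) = 0
linking number lk(C2,C3) = +1
9 Fox colorings among 3^7, |V(-1)| = 0: tricolorable
why: w = +2 shifts under R1 moves; the (-A^3)^(-2) factor cancels that in V


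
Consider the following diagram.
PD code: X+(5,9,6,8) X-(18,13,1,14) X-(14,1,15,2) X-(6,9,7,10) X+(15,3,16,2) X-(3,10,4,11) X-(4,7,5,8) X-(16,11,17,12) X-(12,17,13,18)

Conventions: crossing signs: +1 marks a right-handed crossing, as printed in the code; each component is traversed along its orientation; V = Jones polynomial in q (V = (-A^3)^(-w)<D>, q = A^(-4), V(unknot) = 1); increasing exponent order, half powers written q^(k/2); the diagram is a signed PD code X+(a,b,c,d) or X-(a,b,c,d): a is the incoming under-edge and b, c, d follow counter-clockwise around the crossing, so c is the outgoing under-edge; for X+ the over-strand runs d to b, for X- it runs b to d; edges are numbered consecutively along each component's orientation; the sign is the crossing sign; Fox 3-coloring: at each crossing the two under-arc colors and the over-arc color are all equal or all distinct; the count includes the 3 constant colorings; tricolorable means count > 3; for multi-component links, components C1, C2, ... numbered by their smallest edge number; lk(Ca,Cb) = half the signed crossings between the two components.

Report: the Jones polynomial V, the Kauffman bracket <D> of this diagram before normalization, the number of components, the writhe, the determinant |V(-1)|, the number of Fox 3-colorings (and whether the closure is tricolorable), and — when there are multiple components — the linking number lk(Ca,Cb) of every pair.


V(q) = -q^-4 + q^-3 + q^-1
bracket: -A^-11 - A^-3 + A, w = -5
1 component, writhe -5, over 9 crossings
det 3, colorings 9 of 3^9 — tricolorable
observation: V spans 3 powers of q: at least 3 crossings in any diagram


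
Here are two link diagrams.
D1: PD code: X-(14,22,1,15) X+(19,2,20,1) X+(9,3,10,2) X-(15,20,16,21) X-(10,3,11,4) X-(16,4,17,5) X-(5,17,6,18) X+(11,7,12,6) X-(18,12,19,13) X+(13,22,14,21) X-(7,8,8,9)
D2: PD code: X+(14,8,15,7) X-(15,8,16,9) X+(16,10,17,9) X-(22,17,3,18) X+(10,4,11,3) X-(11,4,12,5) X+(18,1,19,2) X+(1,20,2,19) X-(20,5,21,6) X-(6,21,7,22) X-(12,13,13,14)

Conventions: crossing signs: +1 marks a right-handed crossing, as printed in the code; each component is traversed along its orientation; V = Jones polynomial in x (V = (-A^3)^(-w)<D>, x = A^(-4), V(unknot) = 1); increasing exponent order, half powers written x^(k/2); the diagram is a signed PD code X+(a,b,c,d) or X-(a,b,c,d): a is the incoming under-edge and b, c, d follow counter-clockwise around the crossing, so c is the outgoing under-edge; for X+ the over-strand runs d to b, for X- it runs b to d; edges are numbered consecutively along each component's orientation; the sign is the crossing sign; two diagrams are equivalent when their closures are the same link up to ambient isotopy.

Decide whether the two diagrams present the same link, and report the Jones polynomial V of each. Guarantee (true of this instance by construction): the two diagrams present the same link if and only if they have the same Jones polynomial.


equivalent: no
V(D1) = -x^(-5/2) - x^(-1/2)  (w -3, c 11, <D> = A^-7 + A)
V(D2) = x^(-7/2) - x^(-5/2) + x^(-3/2) - 2x^(-1/2) - x^(3/2)  (w -1, c 11, <D> = A^-9 + 2A^-1 - A^3 + A^7 - A^11)
why: 2 classes among 2 diagrams; unequal V(x) rules out equality


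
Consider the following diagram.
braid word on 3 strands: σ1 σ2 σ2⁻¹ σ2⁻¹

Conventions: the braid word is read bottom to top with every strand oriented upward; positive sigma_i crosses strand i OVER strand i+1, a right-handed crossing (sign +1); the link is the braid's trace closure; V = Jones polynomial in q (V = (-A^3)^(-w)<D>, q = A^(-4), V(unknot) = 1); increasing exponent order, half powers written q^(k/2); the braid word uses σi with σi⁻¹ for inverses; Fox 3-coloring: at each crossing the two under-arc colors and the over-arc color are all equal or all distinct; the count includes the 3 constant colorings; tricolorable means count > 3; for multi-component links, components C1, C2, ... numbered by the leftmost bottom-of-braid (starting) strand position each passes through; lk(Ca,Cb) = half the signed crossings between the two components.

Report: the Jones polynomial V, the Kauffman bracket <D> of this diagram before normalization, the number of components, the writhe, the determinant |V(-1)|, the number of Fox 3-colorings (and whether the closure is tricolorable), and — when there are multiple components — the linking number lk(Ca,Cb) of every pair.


V(q) = 1
bracket: 1, w = 0
1 component, writhe 0, over 4 crossings
det 1, colorings 3 of 3^4 — not tricolorable
observation: inverse pairs cancel, leaving σ1 σ2⁻¹


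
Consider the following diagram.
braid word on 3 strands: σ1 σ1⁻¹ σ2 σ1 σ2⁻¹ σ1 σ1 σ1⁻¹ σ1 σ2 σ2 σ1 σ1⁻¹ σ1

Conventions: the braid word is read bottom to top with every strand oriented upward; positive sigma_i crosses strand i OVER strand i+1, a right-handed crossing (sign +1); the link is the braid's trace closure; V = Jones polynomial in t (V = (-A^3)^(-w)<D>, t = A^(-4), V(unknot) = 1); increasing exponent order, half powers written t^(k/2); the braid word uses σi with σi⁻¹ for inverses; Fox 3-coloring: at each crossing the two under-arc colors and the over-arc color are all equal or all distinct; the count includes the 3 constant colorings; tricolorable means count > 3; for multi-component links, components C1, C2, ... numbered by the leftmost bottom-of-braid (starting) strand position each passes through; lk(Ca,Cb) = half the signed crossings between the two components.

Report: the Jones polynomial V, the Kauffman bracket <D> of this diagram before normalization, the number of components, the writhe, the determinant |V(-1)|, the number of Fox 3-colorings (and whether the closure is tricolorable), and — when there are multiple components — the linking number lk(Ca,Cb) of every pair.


V = t^2 + 2t^4 - 2t^5 + t^6 - 2t^7 + t^8
<D> = A^-14 - 2A^-10 + A^-6 - 2A^-2 + 2A^2 + A^10 (w = +6)
1 component over 14 crossings, w = +6
27 Fox colorings among 3^14, |V(-1)| = 9: tricolorable
why: free reduction leaves σ2 σ1 σ2⁻¹ σ1 σ1 σ2 σ2 σ1 of the original 14 letters


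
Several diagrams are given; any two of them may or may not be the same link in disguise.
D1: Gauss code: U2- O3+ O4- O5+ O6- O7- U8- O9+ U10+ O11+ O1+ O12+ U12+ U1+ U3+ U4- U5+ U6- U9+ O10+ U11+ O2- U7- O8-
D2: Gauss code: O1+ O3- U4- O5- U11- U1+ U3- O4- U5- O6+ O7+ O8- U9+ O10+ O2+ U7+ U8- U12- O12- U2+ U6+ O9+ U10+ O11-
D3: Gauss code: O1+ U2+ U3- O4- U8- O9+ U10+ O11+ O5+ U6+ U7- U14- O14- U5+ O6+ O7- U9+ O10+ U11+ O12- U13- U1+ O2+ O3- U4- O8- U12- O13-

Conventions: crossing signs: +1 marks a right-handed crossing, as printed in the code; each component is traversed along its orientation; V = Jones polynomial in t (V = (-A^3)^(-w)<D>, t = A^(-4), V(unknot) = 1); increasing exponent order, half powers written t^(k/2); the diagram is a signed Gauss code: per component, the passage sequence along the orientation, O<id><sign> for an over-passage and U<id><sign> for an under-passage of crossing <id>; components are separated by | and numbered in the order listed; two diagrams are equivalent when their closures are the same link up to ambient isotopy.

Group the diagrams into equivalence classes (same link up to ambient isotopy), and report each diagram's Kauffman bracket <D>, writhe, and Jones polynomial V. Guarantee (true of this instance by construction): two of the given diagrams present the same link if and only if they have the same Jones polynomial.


classes: {D1, D2, D3}
V(D1) = -t^-3 + t^-2 - t^-1 + 3 - t + t^2 - t^3  [12 crossings, <D> = -A^-6 + A^-2 - A^2 + 3A^6 - A^10 + A^14 - A^18, w = +2]
V(D2) = -t^-3 + t^-2 - t^-1 + 3 - t + t^2 - t^3  [12 crossings, <D> = -A^-12 + A^-8 - A^-4 + 3 - A^4 + A^8 - A^12, w = 0]
D3 (bracket -A^-12 + A^-8 - A^-4 + 3 - A^4 + A^8 - A^12; 14 crossings at w = 0): V = -t^-3 + t^-2 - t^-1 + 3 - t + t^2 - t^3
note: all 3 diagrams share one V(t), hence one class


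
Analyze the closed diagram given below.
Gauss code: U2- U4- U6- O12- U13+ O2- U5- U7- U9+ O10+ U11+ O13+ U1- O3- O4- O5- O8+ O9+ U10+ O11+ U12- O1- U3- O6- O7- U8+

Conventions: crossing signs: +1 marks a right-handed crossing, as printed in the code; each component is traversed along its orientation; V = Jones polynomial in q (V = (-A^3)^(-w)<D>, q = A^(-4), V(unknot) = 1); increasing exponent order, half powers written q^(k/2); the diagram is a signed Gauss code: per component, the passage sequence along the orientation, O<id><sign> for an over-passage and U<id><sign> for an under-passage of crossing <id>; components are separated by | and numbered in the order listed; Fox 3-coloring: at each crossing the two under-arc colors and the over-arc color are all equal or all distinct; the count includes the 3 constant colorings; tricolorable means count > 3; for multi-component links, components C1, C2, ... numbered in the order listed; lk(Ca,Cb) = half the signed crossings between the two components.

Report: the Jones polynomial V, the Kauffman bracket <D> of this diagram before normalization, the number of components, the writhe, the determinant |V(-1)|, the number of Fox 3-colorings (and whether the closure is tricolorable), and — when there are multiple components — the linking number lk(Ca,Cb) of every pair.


V = -q^-5 + q^-4 - q^-3 + 2q^-2 - q^-1 + 2 - q
<D> = A^-13 - 2A^-9 + A^-5 - 2A^-1 + A^3 - A^7 + A^11 (w = -3)
1 component over 13 crossings, w = -3
9 Fox colorings among 3^13, |V(-1)| = 9: tricolorable
why: the span of V is 6, forcing >= 6 crossings in any diagram


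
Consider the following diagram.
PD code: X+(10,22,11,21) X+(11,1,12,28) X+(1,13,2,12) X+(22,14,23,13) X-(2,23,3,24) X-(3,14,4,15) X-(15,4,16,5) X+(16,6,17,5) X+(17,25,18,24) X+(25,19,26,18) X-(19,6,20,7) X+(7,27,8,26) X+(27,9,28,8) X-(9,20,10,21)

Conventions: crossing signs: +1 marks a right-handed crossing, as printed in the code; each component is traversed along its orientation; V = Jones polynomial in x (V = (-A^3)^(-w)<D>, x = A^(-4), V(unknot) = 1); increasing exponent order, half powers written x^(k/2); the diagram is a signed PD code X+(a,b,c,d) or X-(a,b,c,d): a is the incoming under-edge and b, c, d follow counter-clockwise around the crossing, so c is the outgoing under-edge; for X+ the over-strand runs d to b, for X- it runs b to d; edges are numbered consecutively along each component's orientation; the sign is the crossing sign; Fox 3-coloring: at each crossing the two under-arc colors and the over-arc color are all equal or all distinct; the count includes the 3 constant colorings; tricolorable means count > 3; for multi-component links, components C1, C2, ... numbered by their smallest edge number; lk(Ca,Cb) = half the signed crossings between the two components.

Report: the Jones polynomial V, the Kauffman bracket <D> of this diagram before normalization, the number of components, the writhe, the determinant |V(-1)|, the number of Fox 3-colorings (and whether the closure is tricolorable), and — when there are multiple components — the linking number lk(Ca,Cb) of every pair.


V = 1 - x + 3x^2 - 3x^3 + 3x^4 - 4x^5 + 3x^6 - 2x^7 + x^8
<D> = A^-20 - 2A^-16 + 3A^-12 - 4A^-8 + 3A^-4 - 3 + 3A^4 - A^8 + A^12 (w = +4)
1 component over 14 crossings, w = +4
9 Fox colorings among 3^14, |V(-1)| = 21: tricolorable
why: w = +4 shifts under R1 moves; the (-A^3)^(-4) factor cancels that in V


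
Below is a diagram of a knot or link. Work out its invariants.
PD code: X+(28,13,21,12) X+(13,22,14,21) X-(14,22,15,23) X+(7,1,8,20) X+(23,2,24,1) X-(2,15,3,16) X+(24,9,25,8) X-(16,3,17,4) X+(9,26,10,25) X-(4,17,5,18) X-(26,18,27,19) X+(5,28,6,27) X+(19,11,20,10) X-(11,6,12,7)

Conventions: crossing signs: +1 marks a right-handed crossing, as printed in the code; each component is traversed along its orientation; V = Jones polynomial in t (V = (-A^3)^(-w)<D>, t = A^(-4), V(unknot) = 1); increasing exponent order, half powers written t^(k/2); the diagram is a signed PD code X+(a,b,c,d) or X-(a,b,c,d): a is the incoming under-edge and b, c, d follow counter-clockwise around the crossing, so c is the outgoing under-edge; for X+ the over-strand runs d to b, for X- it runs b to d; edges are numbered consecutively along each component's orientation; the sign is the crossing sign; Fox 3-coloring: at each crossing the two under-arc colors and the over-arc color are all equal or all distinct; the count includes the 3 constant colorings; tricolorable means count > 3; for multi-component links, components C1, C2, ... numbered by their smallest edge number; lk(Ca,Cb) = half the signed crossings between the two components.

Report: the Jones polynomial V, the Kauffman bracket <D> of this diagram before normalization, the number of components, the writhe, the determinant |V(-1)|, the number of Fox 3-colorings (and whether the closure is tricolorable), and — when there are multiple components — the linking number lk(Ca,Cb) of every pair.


Jones polynomial: V(t) = -t^(-7/2) + 3t^(-5/2) - 6t^(-3/2) + 8t^(-1/2) - 9t^(1/2) + 9t^(3/2) - 8t^(5/2) + 5t^(7/2) - 3t^(9/2)
<D> = -3A^-12 + 5A^-8 - 8A^-4 + 9 - 9A^4 + 8A^8 - 6A^12 + 3A^16 - A^20; writhe +2
components 2, writhe +2 (14 crossings)
linking number lk(C1,C2) = +2
3-colorings: 3 of 3^14, det 52 — not tricolorable
note: |V(-1)| = 52: so not tricolorable, since 3 does not divide 52


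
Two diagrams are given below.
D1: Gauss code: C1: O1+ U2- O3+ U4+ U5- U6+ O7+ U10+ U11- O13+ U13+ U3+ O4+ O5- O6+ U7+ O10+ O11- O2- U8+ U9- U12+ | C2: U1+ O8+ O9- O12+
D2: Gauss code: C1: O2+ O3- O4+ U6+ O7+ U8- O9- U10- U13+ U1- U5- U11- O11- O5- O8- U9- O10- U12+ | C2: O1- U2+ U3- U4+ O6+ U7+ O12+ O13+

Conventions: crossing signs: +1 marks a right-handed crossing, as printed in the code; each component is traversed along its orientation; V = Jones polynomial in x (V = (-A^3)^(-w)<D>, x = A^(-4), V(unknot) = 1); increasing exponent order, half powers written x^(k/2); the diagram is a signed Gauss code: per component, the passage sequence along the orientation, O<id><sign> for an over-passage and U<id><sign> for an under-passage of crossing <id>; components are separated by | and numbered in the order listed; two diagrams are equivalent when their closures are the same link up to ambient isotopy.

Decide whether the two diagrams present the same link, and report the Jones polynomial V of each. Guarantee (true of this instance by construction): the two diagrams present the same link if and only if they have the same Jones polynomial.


equivalent: no
D1 (bracket -A^-11 + A^-7 - A^-3 + 2A + A^9; 13 crossings at w = +5): V = -x^(3/2) - 2x^(7/2) + x^(9/2) - x^(11/2) + x^(13/2)
D2 (bracket A^-21 - A^-17 + 2A^-13 - 2A^-9 + 3A^-5 - A^-1 + A^3 - A^7; 13 crossings at w = -1): V = x^(-5/2) - x^(-3/2) + x^(-1/2) - 3x^(1/2) + 2x^(3/2) - 2x^(5/2) + x^(7/2) - x^(9/2)
key observation: V(x) takes 2 values over 2 diagrams, fixing the grouping


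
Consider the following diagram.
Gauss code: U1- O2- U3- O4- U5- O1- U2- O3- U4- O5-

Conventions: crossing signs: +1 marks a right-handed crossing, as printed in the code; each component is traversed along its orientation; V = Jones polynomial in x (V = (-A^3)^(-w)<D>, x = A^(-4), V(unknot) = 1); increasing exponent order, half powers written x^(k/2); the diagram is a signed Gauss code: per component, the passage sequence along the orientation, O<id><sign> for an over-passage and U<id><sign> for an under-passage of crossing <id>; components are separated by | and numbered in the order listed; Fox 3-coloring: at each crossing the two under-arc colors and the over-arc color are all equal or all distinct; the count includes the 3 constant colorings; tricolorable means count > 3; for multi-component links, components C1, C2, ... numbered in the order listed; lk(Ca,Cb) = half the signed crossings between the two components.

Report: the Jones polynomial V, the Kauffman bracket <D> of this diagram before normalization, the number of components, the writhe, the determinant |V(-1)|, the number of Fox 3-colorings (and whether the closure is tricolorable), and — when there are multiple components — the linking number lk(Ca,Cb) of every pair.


Jones polynomial: V(x) = -x^-7 + x^-6 - x^-5 + x^-4 + x^-2
<D> = -A^-7 - A + A^5 - A^9 + A^13; writhe -5
components 1, writhe -5 (5 crossings)
3-colorings: 3 of 3^5, det 5 — not tricolorable
note: |V(-1)| = 5: so not tricolorable, since 3 does not divide 5


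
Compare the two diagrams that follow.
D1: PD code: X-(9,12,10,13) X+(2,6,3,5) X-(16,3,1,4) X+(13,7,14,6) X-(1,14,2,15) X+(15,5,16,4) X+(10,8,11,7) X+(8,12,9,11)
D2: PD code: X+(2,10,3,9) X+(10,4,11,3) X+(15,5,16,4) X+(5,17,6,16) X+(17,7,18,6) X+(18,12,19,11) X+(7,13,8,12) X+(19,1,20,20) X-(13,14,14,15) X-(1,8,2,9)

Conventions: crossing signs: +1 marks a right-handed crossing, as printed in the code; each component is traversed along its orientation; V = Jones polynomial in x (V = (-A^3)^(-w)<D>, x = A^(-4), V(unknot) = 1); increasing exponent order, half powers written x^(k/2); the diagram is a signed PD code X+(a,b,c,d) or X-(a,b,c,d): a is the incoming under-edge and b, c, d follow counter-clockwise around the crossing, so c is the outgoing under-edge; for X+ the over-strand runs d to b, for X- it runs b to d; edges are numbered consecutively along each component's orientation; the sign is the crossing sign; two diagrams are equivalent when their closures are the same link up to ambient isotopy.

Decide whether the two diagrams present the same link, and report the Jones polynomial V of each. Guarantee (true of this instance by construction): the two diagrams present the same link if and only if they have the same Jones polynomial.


equivalent: no
D1 (bracket A^6; 8 crossings at w = +2): V = 1
D2 (bracket -A^-10 + A^-6 - A^-2 + A^2 + A^10; 10 crossings at w = +6): V = x^2 + x^4 - x^5 + x^6 - x^7
key observation: V(x) takes 2 values over 2 diagrams, fixing the grouping


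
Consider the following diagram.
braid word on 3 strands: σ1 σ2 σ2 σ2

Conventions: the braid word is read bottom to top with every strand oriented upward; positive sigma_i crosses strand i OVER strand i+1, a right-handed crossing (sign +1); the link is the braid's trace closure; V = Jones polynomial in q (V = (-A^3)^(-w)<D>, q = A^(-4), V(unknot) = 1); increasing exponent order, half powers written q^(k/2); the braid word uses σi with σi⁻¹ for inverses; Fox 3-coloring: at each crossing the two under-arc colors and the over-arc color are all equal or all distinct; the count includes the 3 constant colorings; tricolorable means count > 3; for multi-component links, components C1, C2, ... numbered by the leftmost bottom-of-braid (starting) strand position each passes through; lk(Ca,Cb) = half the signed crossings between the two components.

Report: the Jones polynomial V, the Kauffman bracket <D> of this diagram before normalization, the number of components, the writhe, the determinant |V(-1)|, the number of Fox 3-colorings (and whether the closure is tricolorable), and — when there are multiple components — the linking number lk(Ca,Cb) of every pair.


V = q + q^3 - q^4
<D> = -A^-4 + 1 + A^8 (w = +4)
1 component over 4 crossings, w = +4
9 Fox colorings among 3^4, |V(-1)| = 3: tricolorable
why: det 3 = |V(-1)|; divisible by 3, so tricolorable


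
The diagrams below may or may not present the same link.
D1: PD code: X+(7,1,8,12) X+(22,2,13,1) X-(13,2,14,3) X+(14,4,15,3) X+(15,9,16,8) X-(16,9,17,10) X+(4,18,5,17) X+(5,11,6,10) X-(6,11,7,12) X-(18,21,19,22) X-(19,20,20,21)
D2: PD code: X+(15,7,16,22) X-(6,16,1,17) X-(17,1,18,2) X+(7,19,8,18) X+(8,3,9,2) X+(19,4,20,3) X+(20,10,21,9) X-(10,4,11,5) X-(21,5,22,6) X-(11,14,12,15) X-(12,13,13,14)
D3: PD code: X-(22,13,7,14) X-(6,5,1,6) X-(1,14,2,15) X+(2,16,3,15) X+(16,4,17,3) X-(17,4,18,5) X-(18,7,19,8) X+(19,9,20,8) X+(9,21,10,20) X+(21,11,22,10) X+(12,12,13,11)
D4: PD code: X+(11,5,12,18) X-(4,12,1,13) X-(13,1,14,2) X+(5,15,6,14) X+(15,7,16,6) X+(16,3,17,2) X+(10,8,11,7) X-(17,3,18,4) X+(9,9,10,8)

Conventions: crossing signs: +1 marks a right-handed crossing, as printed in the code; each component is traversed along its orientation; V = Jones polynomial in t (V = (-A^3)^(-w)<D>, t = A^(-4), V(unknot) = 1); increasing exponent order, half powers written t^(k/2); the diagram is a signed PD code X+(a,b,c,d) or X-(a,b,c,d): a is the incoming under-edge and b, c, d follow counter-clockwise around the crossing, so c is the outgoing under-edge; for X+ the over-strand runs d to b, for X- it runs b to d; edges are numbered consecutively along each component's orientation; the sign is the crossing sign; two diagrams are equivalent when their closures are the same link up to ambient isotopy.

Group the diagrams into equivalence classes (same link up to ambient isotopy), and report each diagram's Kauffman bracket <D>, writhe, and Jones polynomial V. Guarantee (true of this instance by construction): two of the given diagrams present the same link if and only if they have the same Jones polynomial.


classes: {D1} | {D2, D4} | {D3}
V(D1) = -t^(1/2) - t^(5/2)  [11 crossings, <D> = A^-7 + A, w = +1]
V(D2) = -t^(-3/2) - 2t^(1/2) + t^(3/2) - t^(5/2) + t^(7/2)  (w -1, c 11, <D> = -A^-17 + A^-13 - A^-9 + 2A^-5 + A^3)
V(D3) = -t^(-1/2) - t^(1/2)  (w +1, c 11, <D> = A + A^5)
V(D4) = -t^(-3/2) - 2t^(1/2) + t^(3/2) - t^(5/2) + t^(7/2)  [9 crossings, <D> = -A^-5 + A^-1 - A^3 + 2A^7 + A^15, w = +3]
note: 3 values of V(t) split the 4 diagrams


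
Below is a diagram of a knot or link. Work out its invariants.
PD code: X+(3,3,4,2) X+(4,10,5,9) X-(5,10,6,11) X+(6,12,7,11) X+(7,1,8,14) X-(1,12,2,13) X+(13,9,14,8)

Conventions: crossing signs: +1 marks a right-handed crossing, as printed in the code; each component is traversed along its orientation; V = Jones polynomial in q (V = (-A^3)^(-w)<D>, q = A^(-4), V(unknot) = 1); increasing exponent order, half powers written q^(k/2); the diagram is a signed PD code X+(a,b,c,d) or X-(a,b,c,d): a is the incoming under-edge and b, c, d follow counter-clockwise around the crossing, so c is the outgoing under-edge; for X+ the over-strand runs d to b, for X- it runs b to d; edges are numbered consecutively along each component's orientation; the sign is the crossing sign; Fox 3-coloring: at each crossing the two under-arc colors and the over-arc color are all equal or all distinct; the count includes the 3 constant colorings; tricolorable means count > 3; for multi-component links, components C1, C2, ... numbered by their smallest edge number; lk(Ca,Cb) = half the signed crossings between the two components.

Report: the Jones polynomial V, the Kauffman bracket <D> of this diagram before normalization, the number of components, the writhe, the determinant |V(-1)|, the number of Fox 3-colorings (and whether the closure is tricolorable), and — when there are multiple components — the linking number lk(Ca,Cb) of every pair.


Jones polynomial: V(q) = 1
<D> = -A^9; writhe +3
components 1, writhe +3 (7 crossings)
3-colorings: 3 of 3^7, det 1 — not tricolorable
note: det 1 = |V(-1)|; not divisible by 3, so not tricolorable


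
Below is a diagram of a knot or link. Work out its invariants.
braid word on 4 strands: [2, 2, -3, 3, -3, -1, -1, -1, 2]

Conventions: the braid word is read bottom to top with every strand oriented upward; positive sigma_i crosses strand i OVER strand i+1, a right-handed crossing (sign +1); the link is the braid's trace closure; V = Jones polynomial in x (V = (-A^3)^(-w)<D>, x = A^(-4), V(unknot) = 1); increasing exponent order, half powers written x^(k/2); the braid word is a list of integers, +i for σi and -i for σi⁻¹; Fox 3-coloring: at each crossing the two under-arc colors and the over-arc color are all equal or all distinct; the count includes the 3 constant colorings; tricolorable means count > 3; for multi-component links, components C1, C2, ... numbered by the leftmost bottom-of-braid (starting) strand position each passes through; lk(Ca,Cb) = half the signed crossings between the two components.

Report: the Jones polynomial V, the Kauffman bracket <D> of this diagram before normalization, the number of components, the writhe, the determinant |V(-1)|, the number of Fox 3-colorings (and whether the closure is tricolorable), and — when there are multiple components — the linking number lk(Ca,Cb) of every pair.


V = -x^-3 + x^-2 - x^-1 + 3 - x + x^2 - x^3
<D> = A^-15 - A^-11 + A^-7 - 3A^-3 + A - A^5 + A^9 (w = -1)
1 component over 9 crossings, w = -1
27 Fox colorings among 3^9, |V(-1)| = 9: tricolorable
why: palindromic: swapping x for 1/x fixes V


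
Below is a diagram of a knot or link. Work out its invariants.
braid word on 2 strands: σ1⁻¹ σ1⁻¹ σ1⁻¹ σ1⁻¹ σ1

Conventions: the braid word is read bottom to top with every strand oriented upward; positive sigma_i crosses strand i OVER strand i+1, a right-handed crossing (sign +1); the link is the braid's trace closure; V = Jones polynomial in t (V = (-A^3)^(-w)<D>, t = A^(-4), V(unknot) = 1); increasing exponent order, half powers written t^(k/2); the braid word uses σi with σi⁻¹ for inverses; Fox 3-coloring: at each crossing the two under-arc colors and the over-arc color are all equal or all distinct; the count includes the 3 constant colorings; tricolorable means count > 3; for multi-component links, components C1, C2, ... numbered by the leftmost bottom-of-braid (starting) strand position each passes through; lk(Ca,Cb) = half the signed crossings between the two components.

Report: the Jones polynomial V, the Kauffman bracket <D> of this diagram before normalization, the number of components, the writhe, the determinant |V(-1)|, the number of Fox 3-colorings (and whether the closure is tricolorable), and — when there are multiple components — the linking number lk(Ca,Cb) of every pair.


V = -t^-4 + t^-3 + t^-1
<D> = -A^-5 - A^3 + A^7 (w = -3)
1 component over 5 crossings, w = -3
9 Fox colorings among 3^5, |V(-1)| = 3: tricolorable
why: |V(-1)| = 3: so tricolorable, since 3 divides 3


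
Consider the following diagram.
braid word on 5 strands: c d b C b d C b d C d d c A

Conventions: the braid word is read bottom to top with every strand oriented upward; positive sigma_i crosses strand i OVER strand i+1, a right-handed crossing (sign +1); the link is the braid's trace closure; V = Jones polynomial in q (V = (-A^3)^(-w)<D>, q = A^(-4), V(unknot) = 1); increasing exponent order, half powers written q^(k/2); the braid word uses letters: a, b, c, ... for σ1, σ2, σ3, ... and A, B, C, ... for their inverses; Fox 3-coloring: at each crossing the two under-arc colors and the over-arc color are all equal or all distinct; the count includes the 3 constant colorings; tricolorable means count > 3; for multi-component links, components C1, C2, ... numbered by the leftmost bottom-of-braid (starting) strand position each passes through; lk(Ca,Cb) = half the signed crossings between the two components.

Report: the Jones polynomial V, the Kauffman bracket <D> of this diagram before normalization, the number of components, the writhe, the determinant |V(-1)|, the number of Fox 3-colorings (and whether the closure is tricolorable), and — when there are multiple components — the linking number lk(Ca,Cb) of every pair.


Jones polynomial: V(q) = -q + 7q^2 - 14q^3 + 24q^4 - 32q^5 + 36q^6 - 36q^7 + 30q^8 - 22q^9 + 13q^10 - 5q^11 + q^12
<D> = A^-30 - 5A^-26 + 13A^-22 - 22A^-18 + 30A^-14 - 36A^-10 + 36A^-6 - 32A^-2 + 24A^2 - 14A^6 + 7A^10 - A^14; writhe +6
components 1, writhe +6 (14 crossings)
3-colorings: 3 of 3^14, det 221 — not tricolorable
note: w = +6 (over 14 crossings) is diagram-only; (-A^3)^(-6) removes it from V


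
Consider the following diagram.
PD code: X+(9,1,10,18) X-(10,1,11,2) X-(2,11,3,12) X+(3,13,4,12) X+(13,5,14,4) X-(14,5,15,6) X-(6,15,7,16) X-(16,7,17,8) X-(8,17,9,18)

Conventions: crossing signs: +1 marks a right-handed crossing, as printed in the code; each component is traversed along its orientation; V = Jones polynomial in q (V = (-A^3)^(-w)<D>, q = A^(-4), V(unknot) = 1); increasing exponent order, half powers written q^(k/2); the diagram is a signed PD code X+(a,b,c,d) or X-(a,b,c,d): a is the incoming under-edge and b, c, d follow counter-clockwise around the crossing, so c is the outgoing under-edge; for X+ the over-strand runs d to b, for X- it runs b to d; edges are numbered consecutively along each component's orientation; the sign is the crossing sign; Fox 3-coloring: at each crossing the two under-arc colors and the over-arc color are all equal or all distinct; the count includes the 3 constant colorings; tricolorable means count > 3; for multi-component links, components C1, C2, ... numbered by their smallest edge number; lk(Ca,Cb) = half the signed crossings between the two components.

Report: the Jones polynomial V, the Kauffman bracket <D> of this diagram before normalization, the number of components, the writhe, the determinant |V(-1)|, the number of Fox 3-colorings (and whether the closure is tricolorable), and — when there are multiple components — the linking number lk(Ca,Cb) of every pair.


V(q) = -q^-4 + q^-3 + q^-1
bracket: -A^-5 - A^3 + A^7, w = -3
1 component, writhe -3, over 9 crossings
det 3, colorings 9 of 3^9 — tricolorable
observation: V spans 3 powers of q: at least 3 crossings in any diagram


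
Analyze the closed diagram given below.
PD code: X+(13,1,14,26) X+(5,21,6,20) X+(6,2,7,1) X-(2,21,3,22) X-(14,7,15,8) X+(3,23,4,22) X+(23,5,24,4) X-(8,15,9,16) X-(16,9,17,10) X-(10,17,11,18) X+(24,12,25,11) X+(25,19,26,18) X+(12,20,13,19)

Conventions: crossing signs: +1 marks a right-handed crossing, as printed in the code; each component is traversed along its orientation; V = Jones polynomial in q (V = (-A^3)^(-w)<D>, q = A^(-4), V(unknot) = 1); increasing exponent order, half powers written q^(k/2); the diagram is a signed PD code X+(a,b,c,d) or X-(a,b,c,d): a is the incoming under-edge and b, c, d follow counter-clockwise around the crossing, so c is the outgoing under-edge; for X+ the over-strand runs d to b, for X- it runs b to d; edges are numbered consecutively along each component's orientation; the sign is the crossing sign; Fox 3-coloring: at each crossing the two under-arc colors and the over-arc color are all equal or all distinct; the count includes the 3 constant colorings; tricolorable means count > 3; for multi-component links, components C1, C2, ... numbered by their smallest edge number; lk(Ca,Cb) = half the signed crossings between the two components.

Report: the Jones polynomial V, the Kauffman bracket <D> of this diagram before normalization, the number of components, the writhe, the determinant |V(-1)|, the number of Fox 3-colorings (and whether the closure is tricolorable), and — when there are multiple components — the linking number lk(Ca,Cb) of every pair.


Jones polynomial: V(q) = -q^-1 + 2 - q + 2q^2 - q^3 + q^4 - q^5
<D> = A^-11 - A^-7 + A^-3 - 2A + A^5 - 2A^9 + A^13; writhe +3
components 1, writhe +3 (13 crossings)
3-colorings: 9 of 3^13, det 9 — tricolorable
note: w = +3 shifts under R1 moves; the (-A^3)^(-3) factor cancels that in V


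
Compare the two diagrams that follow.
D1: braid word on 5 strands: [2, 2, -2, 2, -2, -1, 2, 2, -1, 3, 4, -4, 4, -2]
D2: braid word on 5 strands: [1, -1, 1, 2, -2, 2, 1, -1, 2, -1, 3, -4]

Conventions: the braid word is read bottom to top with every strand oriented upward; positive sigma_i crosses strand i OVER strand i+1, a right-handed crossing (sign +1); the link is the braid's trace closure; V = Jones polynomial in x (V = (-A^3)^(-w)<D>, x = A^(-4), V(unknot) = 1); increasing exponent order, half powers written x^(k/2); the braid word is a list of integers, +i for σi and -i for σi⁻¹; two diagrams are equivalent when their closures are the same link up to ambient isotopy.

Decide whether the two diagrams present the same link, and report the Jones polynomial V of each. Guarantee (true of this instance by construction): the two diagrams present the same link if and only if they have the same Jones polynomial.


equivalent: no
D1 (bracket A^-2 + 2A^6 + A^14; 14 crossings at w = +2): V = x^-2 + 2 + x^2
D2 (bracket A^-6 + A^-2 + A^2 + A^6; 12 crossings at w = +2): V = 1 + x + x^2 + x^3
key observation: V(x) takes 2 values over 2 diagrams, fixing the grouping
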